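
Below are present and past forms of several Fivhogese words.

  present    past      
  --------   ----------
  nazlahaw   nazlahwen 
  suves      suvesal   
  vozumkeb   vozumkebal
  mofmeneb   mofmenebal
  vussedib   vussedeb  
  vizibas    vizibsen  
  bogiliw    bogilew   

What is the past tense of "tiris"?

"tiris" has last vowel 'i'. The stems whose last vowel is 'i' (vussedib → vussedeb, bogiliw → bogilew) change the last vowel to 'e'.
So tiris → tires.

tires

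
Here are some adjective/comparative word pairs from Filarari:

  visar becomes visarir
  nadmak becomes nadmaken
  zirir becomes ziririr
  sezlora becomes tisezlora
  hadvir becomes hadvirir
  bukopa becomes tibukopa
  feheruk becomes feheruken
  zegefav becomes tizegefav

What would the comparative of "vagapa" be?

tivagapa

"vagapa" ends in -a. The stems ending in -a (bukopa → tibukopa, sezlora → tisezlora) add the prefix ti-.
The other patterns: stems ending in -r add -ir; stems ending in -k add -en.
So vagapa → tivagapa.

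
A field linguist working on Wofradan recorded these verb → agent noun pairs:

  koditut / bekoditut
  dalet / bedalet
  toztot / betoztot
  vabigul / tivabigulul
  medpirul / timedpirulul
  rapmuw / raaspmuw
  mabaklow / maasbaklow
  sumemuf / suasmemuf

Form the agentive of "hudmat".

behudmat

"hudmat" ends in -t. The stems ending in -t (koditut → bekoditut, dalet → bedalet, toztot → betoztot) add the prefix be-.
So hudmat → behudmat.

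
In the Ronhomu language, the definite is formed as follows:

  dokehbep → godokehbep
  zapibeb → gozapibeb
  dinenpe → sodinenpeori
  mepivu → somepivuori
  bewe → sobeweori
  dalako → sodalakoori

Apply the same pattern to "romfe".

dokehbep and dinenpe both have last vowel 'e' yet inflect differently (godokehbep, sodinenpeori), so the last vowel is not what conditions the rule; whether the stem ends in a vowel or a consonant is.
"romfe" ends in a vowel. The stems ending in a vowel (dinenpe → sodinenpeori, mepivu → somepivuori, bewe → sobeweori) add so- … -ori around the stem.
The other pattern: stems ending in a consonant add the prefix go-.
So romfe → soromfeori.

soromfeori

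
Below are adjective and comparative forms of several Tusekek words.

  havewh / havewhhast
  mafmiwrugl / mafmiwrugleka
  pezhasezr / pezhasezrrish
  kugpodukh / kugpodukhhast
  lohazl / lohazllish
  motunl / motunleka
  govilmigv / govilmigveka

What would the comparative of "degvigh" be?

degvigheka

"degvigh" has second-to-last letter 'g'. The stems whose second-to-last letter is 'g' (mafmiwrugl → mafmiwrugleka, govilmigv → govilmigveka) add -eka.
So degvigh → degvigheka.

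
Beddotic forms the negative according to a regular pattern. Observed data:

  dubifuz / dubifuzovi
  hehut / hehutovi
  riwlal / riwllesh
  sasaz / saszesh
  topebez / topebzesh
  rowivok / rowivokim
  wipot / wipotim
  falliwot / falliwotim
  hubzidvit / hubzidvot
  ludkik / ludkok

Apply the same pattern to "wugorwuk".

"wugorwuk" has last vowel 'u'. The stems whose last vowel is 'u' (dubifuz → dubifuzovi, hehut → hehutovi) add -ovi.
The other patterns: stems whose last vowel is 'a' or 'e' delete the last vowel and add -esh; stems whose last vowel is 'o' add -im; stems whose last vowel is 'i' change the last vowel to 'o'.
So wugorwuk → wugorwukovi.

wugorwukovi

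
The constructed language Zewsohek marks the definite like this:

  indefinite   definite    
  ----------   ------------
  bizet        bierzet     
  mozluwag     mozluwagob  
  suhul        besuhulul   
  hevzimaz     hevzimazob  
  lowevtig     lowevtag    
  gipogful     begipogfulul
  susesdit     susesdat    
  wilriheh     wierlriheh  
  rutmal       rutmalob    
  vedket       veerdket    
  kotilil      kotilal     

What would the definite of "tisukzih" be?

tisukzah

kotilil and gipogful both end in -l yet inflect differently (kotilal, begipogfulul), so the final letter is not what conditions the rule; the last vowel is.
"tisukzih" has last vowel 'i'. The stems whose last vowel is 'i' (susesdit → susesdat, kotilil → kotilal, lowevtig → lowevtag) change the last vowel to 'a'.
So tisukzih → tisukzah.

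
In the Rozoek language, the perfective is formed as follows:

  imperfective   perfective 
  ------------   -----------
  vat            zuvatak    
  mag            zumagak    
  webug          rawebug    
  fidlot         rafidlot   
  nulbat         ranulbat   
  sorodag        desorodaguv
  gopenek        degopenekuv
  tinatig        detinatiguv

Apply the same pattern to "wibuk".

mag and webug both end in -g yet inflect differently (zumagak, rawebug), so the final letter is not what conditions the rule; the number of vowels is.
"wibuk" has 2 vowels. The stems with 2 vowels (webug → rawebug, fidlot → rafidlot, nulbat → ranulbat) add the prefix ra-.
So wibuk → rawibuk.

rawibuk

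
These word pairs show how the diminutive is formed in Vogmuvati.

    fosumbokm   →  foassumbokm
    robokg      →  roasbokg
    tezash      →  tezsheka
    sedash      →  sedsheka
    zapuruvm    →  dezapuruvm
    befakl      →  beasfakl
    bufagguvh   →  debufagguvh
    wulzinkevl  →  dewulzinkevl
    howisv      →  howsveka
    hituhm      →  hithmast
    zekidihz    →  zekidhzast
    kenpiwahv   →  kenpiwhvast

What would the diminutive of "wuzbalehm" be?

wuzbalhmast

"wuzbalehm" has second-to-last letter 'h'. The stems whose second-to-last letter is 'h' (hituhm → hithmast, zekidihz → zekidhzast, kenpiwahv → kenpiwhvast) delete the last vowel and add -ast.
The other patterns: stems whose second-to-last letter is 'k' insert -as- after the first vowel; stems whose second-to-last letter is 's' delete the last vowel and add -eka; stems whose second-to-last letter is 'v' add the prefix de-.
So wuzbalehm → wuzbalhmast.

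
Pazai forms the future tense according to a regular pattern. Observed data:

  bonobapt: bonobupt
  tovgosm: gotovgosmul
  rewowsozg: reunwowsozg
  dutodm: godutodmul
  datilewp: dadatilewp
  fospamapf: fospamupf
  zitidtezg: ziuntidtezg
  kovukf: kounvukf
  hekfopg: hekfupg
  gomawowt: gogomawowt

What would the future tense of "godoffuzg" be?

bonobapt and gomawowt both end in -t yet inflect differently (bonobupt, gogomawowt), so the final letter is not what conditions the rule; the second-to-last letter is.
"godoffuzg" has second-to-last letter 'z'. The stems whose second-to-last letter is 'z' (zitidtezg → ziuntidtezg, rewowsozg → reunwowsozg) insert -un- after the first vowel.
So godoffuzg → goundoffuzg.

goundoffuzg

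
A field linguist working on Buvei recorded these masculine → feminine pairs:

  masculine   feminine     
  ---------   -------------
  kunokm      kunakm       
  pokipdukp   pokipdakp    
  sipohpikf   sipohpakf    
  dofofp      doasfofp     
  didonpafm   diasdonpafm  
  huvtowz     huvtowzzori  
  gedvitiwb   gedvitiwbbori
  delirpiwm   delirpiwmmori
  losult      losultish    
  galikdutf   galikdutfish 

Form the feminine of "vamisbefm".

vaasmisbefm

pokipdukp and dofofp both end in -p yet inflect differently (pokipdakp, doasfofp), so the final letter is not what conditions the rule; the second-to-last letter is.
"vamisbefm" has second-to-last letter 'f'. The stems whose second-to-last letter is 'f' (dofofp → doasfofp, didonpafm → diasdonpafm) insert -as- after the first vowel.
The other patterns: stems whose second-to-last letter is 'k' change the last vowel to 'a'; stems whose second-to-last letter is 'w' double the final consonant and add -ori; stems whose second-to-last letter is 'l' or 't' add -ish.
So vamisbefm → vaasmisbefm.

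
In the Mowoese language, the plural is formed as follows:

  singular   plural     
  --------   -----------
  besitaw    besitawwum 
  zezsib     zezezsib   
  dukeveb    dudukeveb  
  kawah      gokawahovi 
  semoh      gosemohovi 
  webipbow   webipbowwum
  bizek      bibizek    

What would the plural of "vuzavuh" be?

semoh and webipbow both have last vowel 'o' yet inflect differently (gosemohovi, webipbowwum), so the last vowel is not what conditions the rule; the final letter is.
"vuzavuh" ends in -h. The stems ending in -h (semoh → gosemohovi, kawah → gokawahovi) add go- … -ovi around the stem.
So vuzavuh → govuzavuhovi.

govuzavuhovi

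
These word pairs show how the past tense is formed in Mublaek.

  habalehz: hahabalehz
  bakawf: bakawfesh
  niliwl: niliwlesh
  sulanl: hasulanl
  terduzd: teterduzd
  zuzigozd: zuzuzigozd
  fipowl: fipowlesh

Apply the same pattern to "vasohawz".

vasohawzesh

fipowl and sulanl both end in -l yet inflect differently (fipowlesh, hasulanl), so the final letter is not what conditions the rule; the second-to-last letter is.
"vasohawz" has second-to-last letter 'w'. The stems whose second-to-last letter is 'w' (fipowl → fipowlesh, niliwl → niliwlesh, bakawf → bakawfesh) add -esh.
The other patterns: stems whose second-to-last letter is 'z' repeat the first consonant+vowel as a prefix; stems whose second-to-last letter is 'h' or 'n' add the prefix ha-.
So vasohawz → vasohawzesh.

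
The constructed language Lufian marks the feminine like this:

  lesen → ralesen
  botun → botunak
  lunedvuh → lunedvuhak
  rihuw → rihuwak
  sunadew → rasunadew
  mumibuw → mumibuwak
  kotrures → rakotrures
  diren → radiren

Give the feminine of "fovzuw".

botun and lesen both end in -n yet inflect differently (botunak, ralesen), so the final letter is not what conditions the rule; the last vowel is.
"fovzuw" has last vowel 'u'. The stems whose last vowel is 'u' (botun → botunak, lunedvuh → lunedvuhak, rihuw → rihuwak) add -ak.
The other pattern: stems whose last vowel is 'e' add the prefix ra-.
So fovzuw → fovzuwak.

fovzuwak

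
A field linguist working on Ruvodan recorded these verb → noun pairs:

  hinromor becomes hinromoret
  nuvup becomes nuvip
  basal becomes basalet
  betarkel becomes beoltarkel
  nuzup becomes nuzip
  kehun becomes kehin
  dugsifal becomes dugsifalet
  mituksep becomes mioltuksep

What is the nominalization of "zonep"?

zoolnep

nuvup and mituksep both end in -p yet inflect differently (nuvip, mioltuksep), so the final letter is not what conditions the rule; the last vowel is.
"zonep" has last vowel 'e'. The stems whose last vowel is 'e' (mituksep → mioltuksep, betarkel → beoltarkel) insert -ol- after the first vowel.
The other patterns: stems whose last vowel is 'u' change the last vowel to 'i'; stems whose last vowel is 'a' or 'o' add -et.
So zonep → zoolnep.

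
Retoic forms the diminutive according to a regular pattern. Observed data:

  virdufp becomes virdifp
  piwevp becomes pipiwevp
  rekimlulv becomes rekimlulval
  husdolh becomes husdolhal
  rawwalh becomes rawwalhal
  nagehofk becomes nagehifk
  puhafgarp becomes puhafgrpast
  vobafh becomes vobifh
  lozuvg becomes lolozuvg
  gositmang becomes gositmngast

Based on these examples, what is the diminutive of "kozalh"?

kozalhal

rawwalh and vobafh both end in -h yet inflect differently (rawwalhal, vobifh), so the final letter is not what conditions the rule; the second-to-last letter is.
"kozalh" has second-to-last letter 'l'. The stems whose second-to-last letter is 'l' (rawwalh → rawwalhal, husdolh → husdolhal, rekimlulv → rekimlulval) add -al.
The other patterns: stems whose second-to-last letter is 'v' repeat the first consonant+vowel as a prefix; stems whose second-to-last letter is 'f' change the last vowel to 'i'; stems whose second-to-last letter is 'n' or 'r' delete the last vowel and add -ast.
So kozalh → kozalhal.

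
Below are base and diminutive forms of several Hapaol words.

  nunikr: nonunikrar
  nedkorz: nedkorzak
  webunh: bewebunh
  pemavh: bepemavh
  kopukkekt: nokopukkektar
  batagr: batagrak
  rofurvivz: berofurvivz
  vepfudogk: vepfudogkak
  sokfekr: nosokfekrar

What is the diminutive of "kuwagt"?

kuwagtak

batagr and nunikr both end in -r yet inflect differently (batagrak, nonunikrar), so the final letter is not what conditions the rule; the second-to-last letter is.
"kuwagt" has second-to-last letter 'g'. The stems whose second-to-last letter is 'g' (batagr → batagrak, vepfudogk → vepfudogkak) add -ak.
So kuwagt → kuwagtak.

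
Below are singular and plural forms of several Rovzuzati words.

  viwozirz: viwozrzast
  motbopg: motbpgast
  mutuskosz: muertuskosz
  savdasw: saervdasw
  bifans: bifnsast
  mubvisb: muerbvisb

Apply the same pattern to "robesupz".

mutuskosz and viwozirz both end in -z yet inflect differently (muertuskosz, viwozrzast), so the final letter is not what conditions the rule; the second-to-last letter is.
"robesupz" has second-to-last letter 'p'. The one such stem in the data (motbopg → motbpgast) deletes the last vowel and adds -ast (as do bifans, viwozirz), so the same rule applies.
The other pattern: stems whose second-to-last letter is 's' insert -er- after the first vowel.
So robesupz → robespzast.

robespzast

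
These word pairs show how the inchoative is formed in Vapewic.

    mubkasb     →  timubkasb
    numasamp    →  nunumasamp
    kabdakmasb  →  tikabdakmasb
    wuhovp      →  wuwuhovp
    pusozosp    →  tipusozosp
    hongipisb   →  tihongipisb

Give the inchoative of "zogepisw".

tizogepisw

pusozosp and numasamp both end in -p yet inflect differently (tipusozosp, nunumasamp), so the final letter is not what conditions the rule; the second-to-last letter is.
"zogepisw" has second-to-last letter 's'. The stems whose second-to-last letter is 's' (kabdakmasb → tikabdakmasb, pusozosp → tipusozosp, hongipisb → tihongipisb) add the prefix ti-.
The other pattern: stems whose second-to-last letter is 'm' or 'v' repeat the first consonant+vowel as a prefix.
So zogepisw → tizogepisw.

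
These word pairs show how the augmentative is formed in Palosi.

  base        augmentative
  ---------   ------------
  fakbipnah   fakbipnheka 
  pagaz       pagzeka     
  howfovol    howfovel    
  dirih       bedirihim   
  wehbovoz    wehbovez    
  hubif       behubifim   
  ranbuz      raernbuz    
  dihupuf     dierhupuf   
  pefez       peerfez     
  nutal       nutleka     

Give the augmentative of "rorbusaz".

rorbuszeka

"rorbusaz" has last vowel 'a'. The stems whose last vowel is 'a' (pagaz → pagzeka, nutal → nutleka, fakbipnah → fakbipnheka) delete the last vowel and add -eka.
The other patterns: stems whose last vowel is 'o' change the last vowel to 'e'; stems whose last vowel is 'i' add be- … -im around the stem; stems whose last vowel is 'e' or 'u' insert -er- after the first vowel.
So rorbusaz → rorbuszeka.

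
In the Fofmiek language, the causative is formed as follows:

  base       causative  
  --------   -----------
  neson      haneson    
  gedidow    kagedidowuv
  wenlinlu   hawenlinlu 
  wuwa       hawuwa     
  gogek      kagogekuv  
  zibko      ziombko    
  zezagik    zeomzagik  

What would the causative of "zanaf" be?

zaomnaf

zezagik and gogek both end in -k yet inflect differently (zeomzagik, kagogekuv), so the final letter is not what conditions the rule; the first letter is.
"zanaf" begins with z-. The stems beginning with z- (zezagik → zeomzagik, zibko → ziombko) insert -om- after the first vowel.
So zanaf → zaomnaf.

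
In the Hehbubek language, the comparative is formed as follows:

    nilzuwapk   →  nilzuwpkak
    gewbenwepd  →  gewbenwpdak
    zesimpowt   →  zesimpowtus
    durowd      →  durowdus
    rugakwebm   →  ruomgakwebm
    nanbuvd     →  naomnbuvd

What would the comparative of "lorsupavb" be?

"lorsupavb" has second-to-last letter 'v'. The one such stem in the data (nanbuvd → naomnbuvd) inserts -om- after the first vowel (as does rugakwebm), so the same rule applies.
The other patterns: stems whose second-to-last letter is 'p' delete the last vowel and add -ak; stems whose second-to-last letter is 'w' add -us.
So lorsupavb → loomrsupavb.

loomrsupavb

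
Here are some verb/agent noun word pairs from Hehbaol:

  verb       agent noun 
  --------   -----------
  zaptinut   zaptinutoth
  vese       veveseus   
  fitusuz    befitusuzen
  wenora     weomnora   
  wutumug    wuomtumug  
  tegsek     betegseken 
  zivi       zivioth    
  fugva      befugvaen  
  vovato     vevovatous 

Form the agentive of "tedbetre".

fugva and wenora both end in -a yet inflect differently (befugvaen, weomnora), so the final letter is not what conditions the rule; the first letter is.
"tedbetre" begins with t-. The one such stem in the data (tegsek → betegseken) adds be- … -en around the stem, so the same rule applies.
The other patterns: stems beginning with z- add -oth; stems beginning with v- add ve- … -us around the stem; stems beginning with w- insert -om- after the first vowel.
So tedbetre → betedbetreen.

betedbetreen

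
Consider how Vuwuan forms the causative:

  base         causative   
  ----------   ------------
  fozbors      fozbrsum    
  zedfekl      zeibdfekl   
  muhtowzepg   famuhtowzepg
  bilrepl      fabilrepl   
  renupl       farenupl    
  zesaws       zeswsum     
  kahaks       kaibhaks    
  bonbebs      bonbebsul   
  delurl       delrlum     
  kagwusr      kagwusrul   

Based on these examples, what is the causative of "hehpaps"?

fahehpaps

"hehpaps" has second-to-last letter 'p'. The stems whose second-to-last letter is 'p' (renupl → farenupl, bilrepl → fabilrepl, muhtowzepg → famuhtowzepg) add the prefix fa-.
So hehpaps → fahehpaps.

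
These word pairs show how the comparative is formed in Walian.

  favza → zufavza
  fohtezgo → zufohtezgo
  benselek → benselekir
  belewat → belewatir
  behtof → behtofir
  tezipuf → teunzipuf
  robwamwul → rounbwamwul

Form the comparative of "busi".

behtof and tezipuf both end in -f yet inflect differently (behtofir, teunzipuf), so the final letter is not what conditions the rule; the first letter is.
"busi" begins with b-. The stems beginning with b- (benselek → benselekir, belewat → belewatir, behtof → behtofir) add -ir.
The other patterns: stems beginning with f- add the prefix zu-; stems beginning with r- or t- insert -un- after the first vowel.
So busi → busiir.

busiir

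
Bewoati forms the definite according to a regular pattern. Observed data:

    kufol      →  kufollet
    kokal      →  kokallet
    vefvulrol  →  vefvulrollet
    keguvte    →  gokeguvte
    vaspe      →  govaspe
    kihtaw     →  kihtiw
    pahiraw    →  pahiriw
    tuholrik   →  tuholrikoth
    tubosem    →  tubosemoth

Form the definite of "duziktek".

kokal and kihtaw both have last vowel 'a' yet inflect differently (kokallet, kihtiw), so the last vowel is not what conditions the rule; the final letter is.
"duziktek" ends in -k. The one such stem in the data (tuholrik → tuholrikoth) adds -oth, so the same rule applies.
The other patterns: stems ending in -l double the final consonant and add -et; stems ending in -e add the prefix go-; stems ending in -w change the last vowel to 'i'.
So duziktek → duziktekoth.

duziktekoth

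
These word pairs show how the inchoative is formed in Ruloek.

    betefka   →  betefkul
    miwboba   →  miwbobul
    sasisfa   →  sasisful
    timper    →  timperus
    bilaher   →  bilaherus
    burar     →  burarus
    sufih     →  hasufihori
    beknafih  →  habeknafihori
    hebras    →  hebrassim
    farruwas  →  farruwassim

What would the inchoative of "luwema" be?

luwemul

betefka and burar both have last vowel 'a' yet inflect differently (betefkul, burarus), so the last vowel is not what conditions the rule; the final letter is.
"luwema" ends in -a. The stems ending in -a (betefka → betefkul, miwboba → miwbobul, sasisfa → sasisful) drop the final letter and add -ul.
So luwema → luwemul.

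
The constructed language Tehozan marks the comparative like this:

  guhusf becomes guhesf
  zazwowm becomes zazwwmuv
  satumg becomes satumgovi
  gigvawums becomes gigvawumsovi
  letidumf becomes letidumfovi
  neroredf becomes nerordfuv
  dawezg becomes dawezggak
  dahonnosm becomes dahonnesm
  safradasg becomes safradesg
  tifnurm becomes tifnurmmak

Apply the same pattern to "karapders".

guhusf and letidumf both end in -f yet inflect differently (guhesf, letidumfovi), so the final letter is not what conditions the rule; the second-to-last letter is.
"karapders" has second-to-last letter 'r'. The one such stem in the data (tifnurm → tifnurmmak) doubles the final consonant and adds -ak (as does dawezg), so the same rule applies.
The other patterns: stems whose second-to-last letter is 's' change the last vowel to 'e'; stems whose second-to-last letter is 'm' add -ovi; stems whose second-to-last letter is 'd' or 'w' delete the last vowel and add -uv.
So karapders → karapderssak.

karapderssak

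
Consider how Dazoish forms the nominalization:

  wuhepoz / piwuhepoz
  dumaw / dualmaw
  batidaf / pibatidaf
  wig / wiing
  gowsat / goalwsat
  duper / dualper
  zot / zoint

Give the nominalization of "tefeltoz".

pitefeltoz

zot and gowsat both end in -t yet inflect differently (zoint, goalwsat), so the final letter is not what conditions the rule; the number of vowels is.
"tefeltoz" has 3 vowels. The stems with 3 vowels (batidaf → pibatidaf, wuhepoz → piwuhepoz) add the prefix pi-.
The other patterns: stems with 1 vowel insert -in- after the first vowel; stems with 2 vowels insert -al- after the first vowel.
So tefeltoz → pitefeltoz.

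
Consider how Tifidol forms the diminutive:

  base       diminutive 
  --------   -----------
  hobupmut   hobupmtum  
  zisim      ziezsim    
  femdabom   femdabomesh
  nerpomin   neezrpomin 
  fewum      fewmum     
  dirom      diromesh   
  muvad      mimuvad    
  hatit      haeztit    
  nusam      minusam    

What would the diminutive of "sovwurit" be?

soezvwurit

fewum and dirom both end in -m yet inflect differently (fewmum, diromesh), so the final letter is not what conditions the rule; the last vowel is.
"sovwurit" has last vowel 'i'. The stems whose last vowel is 'i' (nerpomin → neezrpomin, hatit → haeztit, zisim → ziezsim) insert -ez- after the first vowel.
So sovwurit → soezvwurit.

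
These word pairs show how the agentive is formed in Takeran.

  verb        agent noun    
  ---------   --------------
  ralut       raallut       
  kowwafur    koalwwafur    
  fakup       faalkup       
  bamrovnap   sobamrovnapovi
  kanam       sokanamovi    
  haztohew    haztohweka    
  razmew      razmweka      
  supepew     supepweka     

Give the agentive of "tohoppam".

sotohoppamovi

fakup and bamrovnap both end in -p yet inflect differently (faalkup, sobamrovnapovi), so the final letter is not what conditions the rule; the last vowel is.
"tohoppam" has last vowel 'a'. The stems whose last vowel is 'a' (bamrovnap → sobamrovnapovi, kanam → sokanamovi) add so- … -ovi around the stem.
The other patterns: stems whose last vowel is 'u' insert -al- after the first vowel; stems whose last vowel is 'e' delete the last vowel and add -eka.
So tohoppam → sotohoppamovi.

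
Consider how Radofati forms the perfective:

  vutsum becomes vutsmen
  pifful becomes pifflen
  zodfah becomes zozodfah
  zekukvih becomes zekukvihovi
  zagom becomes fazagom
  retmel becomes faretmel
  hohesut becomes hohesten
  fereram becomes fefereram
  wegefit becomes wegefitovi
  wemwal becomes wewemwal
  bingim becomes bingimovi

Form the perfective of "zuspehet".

fereram and bingim both end in -m yet inflect differently (fefereram, bingimovi), so the final letter is not what conditions the rule; the last vowel is.
"zuspehet" has last vowel 'e'. The one such stem in the data (retmel → faretmel) adds the prefix fa-, so the same rule applies.
The other patterns: stems whose last vowel is 'a' repeat the first consonant+vowel as a prefix; stems whose last vowel is 'i' add -ovi; stems whose last vowel is 'u' delete the last vowel and add -en.
So zuspehet → fazuspehet.

fazuspehet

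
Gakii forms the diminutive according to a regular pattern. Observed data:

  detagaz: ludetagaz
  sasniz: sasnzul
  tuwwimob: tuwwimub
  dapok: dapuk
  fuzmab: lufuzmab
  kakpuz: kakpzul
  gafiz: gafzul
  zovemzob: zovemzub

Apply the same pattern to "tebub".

tebbul

zovemzob and fuzmab both end in -b yet inflect differently (zovemzub, lufuzmab), so the final letter is not what conditions the rule; the last vowel is.
"tebub" has last vowel 'u'. The one such stem in the data (kakpuz → kakpzul) deletes the last vowel and adds -ul (as do sasniz, gafiz), so the same rule applies.
So tebub → tebbul.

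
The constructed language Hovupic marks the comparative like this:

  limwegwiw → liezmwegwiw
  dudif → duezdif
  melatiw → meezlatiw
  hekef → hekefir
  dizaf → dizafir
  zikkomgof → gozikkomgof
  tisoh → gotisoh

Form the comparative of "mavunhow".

gomavunhow

"mavunhow" has last vowel 'o'. The stems whose last vowel is 'o' (tisoh → gotisoh, zikkomgof → gozikkomgof) add the prefix go-.
So mavunhow → gomavunhow.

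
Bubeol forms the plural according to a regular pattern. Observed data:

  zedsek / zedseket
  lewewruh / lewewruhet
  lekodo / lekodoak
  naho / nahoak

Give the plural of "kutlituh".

kutlituhet

lewewruh and lekodo both begin with l- yet inflect differently (lewewruhet, lekodoak), so the first letter is not what conditions the rule; whether the stem ends in a vowel or a consonant is.
"kutlituh" ends in a consonant. The stems ending in a consonant (zedsek → zedseket, lewewruh → lewewruhet) add -et.
So kutlituh → kutlituhet.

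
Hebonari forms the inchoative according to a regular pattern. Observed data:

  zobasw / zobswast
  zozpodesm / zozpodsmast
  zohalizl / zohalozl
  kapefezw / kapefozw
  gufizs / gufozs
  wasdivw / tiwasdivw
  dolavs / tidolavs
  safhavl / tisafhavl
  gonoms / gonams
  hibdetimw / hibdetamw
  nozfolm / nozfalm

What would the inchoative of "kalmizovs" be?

tikalmizovs

"kalmizovs" has second-to-last letter 'v'. The stems whose second-to-last letter is 'v' (wasdivw → tiwasdivw, dolavs → tidolavs, safhavl → tisafhavl) add the prefix ti-.
So kalmizovs → tikalmizovs.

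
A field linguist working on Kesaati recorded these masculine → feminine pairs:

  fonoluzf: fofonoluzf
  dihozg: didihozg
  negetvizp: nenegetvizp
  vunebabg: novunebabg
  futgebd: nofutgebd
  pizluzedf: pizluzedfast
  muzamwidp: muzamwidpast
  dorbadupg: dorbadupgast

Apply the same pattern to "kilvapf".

kilvapfast

dihozg and vunebabg both end in -g yet inflect differently (didihozg, novunebabg), so the final letter is not what conditions the rule; the second-to-last letter is.
"kilvapf" has second-to-last letter 'p'. The one such stem in the data (dorbadupg → dorbadupgast) adds -ast, so the same rule applies.
The other patterns: stems whose second-to-last letter is 'z' repeat the first consonant+vowel as a prefix; stems whose second-to-last letter is 'b' add the prefix no-.
So kilvapf → kilvapfast.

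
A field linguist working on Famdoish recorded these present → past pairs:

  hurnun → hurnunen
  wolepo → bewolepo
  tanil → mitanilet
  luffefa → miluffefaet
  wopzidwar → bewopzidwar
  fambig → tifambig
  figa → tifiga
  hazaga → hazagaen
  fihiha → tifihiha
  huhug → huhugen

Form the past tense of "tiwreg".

"tiwreg" begins with t-. The one such stem in the data (tanil → mitanilet) adds mi- … -et around the stem, so the same rule applies.
The other patterns: stems beginning with h- add -en; stems beginning with f- add the prefix ti-; stems beginning with w- add the prefix be-.
So tiwreg → mitiwreget.

mitiwreget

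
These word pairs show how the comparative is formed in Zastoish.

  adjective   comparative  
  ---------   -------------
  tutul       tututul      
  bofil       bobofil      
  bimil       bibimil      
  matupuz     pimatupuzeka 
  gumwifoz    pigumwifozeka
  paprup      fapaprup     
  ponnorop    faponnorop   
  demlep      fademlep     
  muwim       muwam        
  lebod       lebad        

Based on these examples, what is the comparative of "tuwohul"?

tutuwohul

tutul and matupuz both have last vowel 'u' yet inflect differently (tututul, pimatupuzeka), so the last vowel is not what conditions the rule; the final letter is.
"tuwohul" ends in -l. The stems ending in -l (tutul → tututul, bofil → bobofil, bimil → bibimil) repeat the first consonant+vowel as a prefix.
So tuwohul → tutuwohul.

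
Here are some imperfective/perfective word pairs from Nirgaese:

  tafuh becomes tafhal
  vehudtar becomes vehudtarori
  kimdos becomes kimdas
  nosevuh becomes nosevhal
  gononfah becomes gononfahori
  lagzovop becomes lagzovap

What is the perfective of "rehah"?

"rehah" has last vowel 'a'. The stems whose last vowel is 'a' (vehudtar → vehudtarori, gononfah → gononfahori) add -ori.
The other patterns: stems whose last vowel is 'o' change the last vowel to 'a'; stems whose last vowel is 'u' delete the last vowel and add -al.
So rehah → rehahori.

rehahori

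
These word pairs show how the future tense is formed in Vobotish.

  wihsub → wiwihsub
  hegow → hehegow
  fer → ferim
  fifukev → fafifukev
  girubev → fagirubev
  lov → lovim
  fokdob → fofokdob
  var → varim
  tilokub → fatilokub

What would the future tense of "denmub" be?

dedenmub

lov and girubev both end in -v yet inflect differently (lovim, fagirubev), so the final letter is not what conditions the rule; the number of vowels is.
"denmub" has 2 vowels. The stems with 2 vowels (hegow → hehegow, fokdob → fofokdob, wihsub → wiwihsub) repeat the first consonant+vowel as a prefix.
So denmub → dedenmub.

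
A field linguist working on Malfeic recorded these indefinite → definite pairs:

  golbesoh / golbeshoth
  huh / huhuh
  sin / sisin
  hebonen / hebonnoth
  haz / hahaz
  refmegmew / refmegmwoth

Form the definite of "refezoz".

"refezoz" has 3 vowels. The stems with 3 vowels (golbesoh → golbeshoth, refmegmew → refmegmwoth, hebonen → hebonnoth) delete the last vowel and add -oth.
So refezoz → refezzoth.

refezzoth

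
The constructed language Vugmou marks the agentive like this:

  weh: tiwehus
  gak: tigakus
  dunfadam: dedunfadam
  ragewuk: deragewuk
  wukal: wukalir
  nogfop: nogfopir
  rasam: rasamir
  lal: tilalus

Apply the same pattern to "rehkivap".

lal and wukal both end in -l yet inflect differently (tilalus, wukalir), so the final letter is not what conditions the rule; the number of vowels is.
"rehkivap" has 3 vowels. The stems with 3 vowels (dunfadam → dedunfadam, ragewuk → deragewuk) add the prefix de-.
So rehkivap → derehkivap.

derehkivap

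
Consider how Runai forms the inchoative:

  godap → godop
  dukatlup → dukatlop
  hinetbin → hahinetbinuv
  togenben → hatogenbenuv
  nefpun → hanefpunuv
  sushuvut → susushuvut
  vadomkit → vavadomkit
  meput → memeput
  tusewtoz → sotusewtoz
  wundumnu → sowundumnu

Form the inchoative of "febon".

hafebonuv

"febon" ends in -n. The stems ending in -n (hinetbin → hahinetbinuv, togenben → hatogenbenuv, nefpun → hanefpunuv) add ha- … -uv around the stem.
So febon → hafebonuv.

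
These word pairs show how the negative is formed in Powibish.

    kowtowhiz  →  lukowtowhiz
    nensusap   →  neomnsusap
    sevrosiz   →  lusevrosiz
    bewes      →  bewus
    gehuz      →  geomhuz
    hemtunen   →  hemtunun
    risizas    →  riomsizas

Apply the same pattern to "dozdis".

bewes and risizas both end in -s yet inflect differently (bewus, riomsizas), so the final letter is not what conditions the rule; the last vowel is.
"dozdis" has last vowel 'i'. The stems whose last vowel is 'i' (sevrosiz → lusevrosiz, kowtowhiz → lukowtowhiz) add the prefix lu-.
The other patterns: stems whose last vowel is 'e' change the last vowel to 'u'; stems whose last vowel is 'a' or 'u' insert -om- after the first vowel.
So dozdis → ludozdis.

ludozdis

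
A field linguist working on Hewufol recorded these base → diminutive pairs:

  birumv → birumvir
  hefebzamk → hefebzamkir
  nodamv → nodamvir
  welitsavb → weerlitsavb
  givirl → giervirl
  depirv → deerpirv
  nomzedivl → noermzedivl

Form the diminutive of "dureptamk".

dureptamkir

birumv and depirv both end in -v yet inflect differently (birumvir, deerpirv), so the final letter is not what conditions the rule; the second-to-last letter is.
"dureptamk" has second-to-last letter 'm'. The stems whose second-to-last letter is 'm' (birumv → birumvir, hefebzamk → hefebzamkir, nodamv → nodamvir) add -ir.
So dureptamk → dureptamkir.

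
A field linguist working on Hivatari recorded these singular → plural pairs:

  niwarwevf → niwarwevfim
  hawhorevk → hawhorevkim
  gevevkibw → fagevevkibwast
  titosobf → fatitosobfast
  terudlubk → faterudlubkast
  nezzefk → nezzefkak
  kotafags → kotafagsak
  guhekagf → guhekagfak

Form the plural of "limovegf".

"limovegf" has second-to-last letter 'g'. The stems whose second-to-last letter is 'g' (kotafags → kotafagsak, guhekagf → guhekagfak) add -ak.
So limovegf → limovegfak.

limovegfak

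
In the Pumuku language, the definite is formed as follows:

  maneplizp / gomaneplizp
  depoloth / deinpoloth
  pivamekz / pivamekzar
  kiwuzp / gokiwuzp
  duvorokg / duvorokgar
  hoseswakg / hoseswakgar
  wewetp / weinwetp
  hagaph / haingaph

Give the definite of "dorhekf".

kiwuzp and wewetp both end in -p yet inflect differently (gokiwuzp, weinwetp), so the final letter is not what conditions the rule; the second-to-last letter is.
"dorhekf" has second-to-last letter 'k'. The stems whose second-to-last letter is 'k' (pivamekz → pivamekzar, duvorokg → duvorokgar, hoseswakg → hoseswakgar) add -ar.
So dorhekf → dorhekfar.

dorhekfar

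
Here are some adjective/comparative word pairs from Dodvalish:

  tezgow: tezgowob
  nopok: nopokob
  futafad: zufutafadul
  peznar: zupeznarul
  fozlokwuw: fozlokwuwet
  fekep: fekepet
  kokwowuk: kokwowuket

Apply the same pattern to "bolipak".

zubolipakul

tezgow and fozlokwuw both end in -w yet inflect differently (tezgowob, fozlokwuwet), so the final letter is not what conditions the rule; the last vowel is.
"bolipak" has last vowel 'a'. The stems whose last vowel is 'a' (futafad → zufutafadul, peznar → zupeznarul) add zu- … -ul around the stem.
The other patterns: stems whose last vowel is 'o' add -ob; stems whose last vowel is 'e' or 'u' add -et.
So bolipak → zubolipakul.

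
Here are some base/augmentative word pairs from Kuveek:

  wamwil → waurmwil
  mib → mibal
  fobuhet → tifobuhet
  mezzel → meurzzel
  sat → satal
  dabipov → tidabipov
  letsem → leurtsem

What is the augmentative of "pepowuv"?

tipepowuv

sat and fobuhet both end in -t yet inflect differently (satal, tifobuhet), so the final letter is not what conditions the rule; the number of vowels is.
"pepowuv" has 3 vowels. The stems with 3 vowels (dabipov → tidabipov, fobuhet → tifobuhet) add the prefix ti-.
The other patterns: stems with 1 vowel add -al; stems with 2 vowels insert -ur- after the first vowel.
So pepowuv → tipepowuv.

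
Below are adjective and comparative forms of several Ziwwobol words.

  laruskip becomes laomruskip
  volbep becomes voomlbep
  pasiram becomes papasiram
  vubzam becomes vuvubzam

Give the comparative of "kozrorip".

"kozrorip" ends in -p. The stems ending in -p (laruskip → laomruskip, volbep → voomlbep) insert -om- after the first vowel.
So kozrorip → koomzrorip.

koomzrorip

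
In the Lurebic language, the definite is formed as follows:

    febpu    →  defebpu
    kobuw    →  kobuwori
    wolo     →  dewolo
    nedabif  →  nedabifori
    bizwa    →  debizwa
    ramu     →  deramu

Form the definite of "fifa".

defifa

kobuw and febpu both have last vowel 'u' yet inflect differently (kobuwori, defebpu), so the last vowel is not what conditions the rule; whether the stem ends in a vowel or a consonant is.
"fifa" ends in a vowel. The stems ending in a vowel (febpu → defebpu, bizwa → debizwa, ramu → deramu) add the prefix de-.
So fifa → defifa.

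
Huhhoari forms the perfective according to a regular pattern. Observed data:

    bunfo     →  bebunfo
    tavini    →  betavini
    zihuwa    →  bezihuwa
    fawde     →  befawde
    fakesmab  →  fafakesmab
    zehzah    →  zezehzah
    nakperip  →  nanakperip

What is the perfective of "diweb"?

didiweb

zihuwa and fakesmab both have last vowel 'a' yet inflect differently (bezihuwa, fafakesmab), so the last vowel is not what conditions the rule; whether the stem ends in a vowel or a consonant is.
"diweb" ends in a consonant. The stems ending in a consonant (fakesmab → fafakesmab, zehzah → zezehzah, nakperip → nanakperip) repeat the first consonant+vowel as a prefix.
So diweb → didiweb.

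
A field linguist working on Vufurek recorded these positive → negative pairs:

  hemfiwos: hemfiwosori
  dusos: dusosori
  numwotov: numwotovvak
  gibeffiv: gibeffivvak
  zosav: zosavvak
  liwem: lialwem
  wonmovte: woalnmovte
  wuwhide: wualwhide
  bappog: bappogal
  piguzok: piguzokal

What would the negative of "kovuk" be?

kovukal

"kovuk" ends in -k. The one such stem in the data (piguzok → piguzokal) adds -al, so the same rule applies.
The other patterns: stems ending in -s add -ori; stems ending in -v double the final consonant and add -ak; stems ending in -e or -m insert -al- after the first vowel.
So kovuk → kovukal.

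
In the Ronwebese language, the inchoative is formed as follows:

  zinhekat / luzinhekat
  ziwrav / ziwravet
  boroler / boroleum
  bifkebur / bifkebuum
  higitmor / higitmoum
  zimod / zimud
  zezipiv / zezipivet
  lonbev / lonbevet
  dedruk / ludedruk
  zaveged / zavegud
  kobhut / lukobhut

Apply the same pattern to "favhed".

favhud

boroler and lonbev both have last vowel 'e' yet inflect differently (boroleum, lonbevet), so the last vowel is not what conditions the rule; the final letter is.
"favhed" ends in -d. The stems ending in -d (zimod → zimud, zaveged → zavegud) change the last vowel to 'u'.
The other patterns: stems ending in -r drop the final letter and add -um; stems ending in -v add -et; stems ending in -k or -t add the prefix lu-.
So favhed → favhud.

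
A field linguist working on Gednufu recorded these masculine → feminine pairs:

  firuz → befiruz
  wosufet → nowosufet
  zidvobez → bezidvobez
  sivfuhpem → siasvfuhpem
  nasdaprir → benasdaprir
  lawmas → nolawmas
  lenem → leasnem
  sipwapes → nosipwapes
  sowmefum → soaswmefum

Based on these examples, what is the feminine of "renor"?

berenor

wosufet and zidvobez both have last vowel 'e' yet inflect differently (nowosufet, bezidvobez), so the last vowel is not what conditions the rule; the final letter is.
"renor" ends in -r. The one such stem in the data (nasdaprir → benasdaprir) adds the prefix be-, so the same rule applies.
The other patterns: stems ending in -s or -t add the prefix no-; stems ending in -m insert -as- after the first vowel.
So renor → berenor.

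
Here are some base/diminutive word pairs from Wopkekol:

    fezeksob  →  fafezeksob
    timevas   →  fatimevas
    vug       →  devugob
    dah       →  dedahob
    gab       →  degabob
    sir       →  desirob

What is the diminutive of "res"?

deresob

fezeksob and gab both end in -b yet inflect differently (fafezeksob, degabob), so the final letter is not what conditions the rule; the number of vowels is.
"res" has 1 vowel. The stems with 1 vowel (gab → degabob, vug → devugob, dah → dedahob) add de- … -ob around the stem.
So res → deresob.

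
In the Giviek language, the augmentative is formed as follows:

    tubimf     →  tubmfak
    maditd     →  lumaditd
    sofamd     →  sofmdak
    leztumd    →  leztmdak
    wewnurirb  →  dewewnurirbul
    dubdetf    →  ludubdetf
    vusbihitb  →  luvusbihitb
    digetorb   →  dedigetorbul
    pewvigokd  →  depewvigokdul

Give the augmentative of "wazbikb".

tubimf and dubdetf both end in -f yet inflect differently (tubmfak, ludubdetf), so the final letter is not what conditions the rule; the second-to-last letter is.
"wazbikb" has second-to-last letter 'k'. The one such stem in the data (pewvigokd → depewvigokdul) adds de- … -ul around the stem, so the same rule applies.
The other patterns: stems whose second-to-last letter is 'm' delete the last vowel and add -ak; stems whose second-to-last letter is 't' add the prefix lu-.
So wazbikb → dewazbikbul.

dewazbikbul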